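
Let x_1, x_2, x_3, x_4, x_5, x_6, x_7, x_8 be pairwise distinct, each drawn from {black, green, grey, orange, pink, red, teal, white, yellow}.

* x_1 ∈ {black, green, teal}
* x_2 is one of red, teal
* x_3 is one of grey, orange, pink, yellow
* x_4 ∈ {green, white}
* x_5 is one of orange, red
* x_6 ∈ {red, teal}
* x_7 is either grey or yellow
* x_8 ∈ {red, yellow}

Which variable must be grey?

x_7

The 2 variables x_2 and x_6 are confined to {red, teal}, which locks those values in; drop them from x_1, x_5, x_8.
x_5 has just one choice, so x_5 = orange. Eliminate orange elsewhere: x_3.
x_8's domain is down to {yellow}, so x_8 = yellow. Strike yellow from x_3, x_7.
So grey goes to x_7.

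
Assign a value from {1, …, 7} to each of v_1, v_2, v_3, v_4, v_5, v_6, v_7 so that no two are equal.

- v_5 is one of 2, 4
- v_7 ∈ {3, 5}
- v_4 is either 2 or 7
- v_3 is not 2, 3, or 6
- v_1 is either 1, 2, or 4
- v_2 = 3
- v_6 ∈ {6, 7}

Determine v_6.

v_2 has just one choice, so v_2 = 3. Remove 3 from v_7.
v_7 has just one choice, so v_7 = 5. Remove 5 from v_3.
Among the 5 still-open variables, 6 fits only v_6 (and all 5 values in {1, 2, 4, 6, 7} must be used), so v_6 = 6.

6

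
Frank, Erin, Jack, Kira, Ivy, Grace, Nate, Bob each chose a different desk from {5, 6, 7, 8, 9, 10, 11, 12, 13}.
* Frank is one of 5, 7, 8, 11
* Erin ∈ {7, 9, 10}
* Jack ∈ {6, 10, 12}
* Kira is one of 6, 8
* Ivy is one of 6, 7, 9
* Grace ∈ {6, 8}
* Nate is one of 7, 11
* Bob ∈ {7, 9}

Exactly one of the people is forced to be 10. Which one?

Erin

The 8 variables draw from only 8 values {5, 6, 7, 8, 9, 10, 11, 12}, so each is used; only Frank can be 5, hence Frank = 5.
Among the 7 still-open variables, 11 fits only Nate (and all 7 values in {6, 7, 8, 9, 10, 11, 12} must be used), so Nate = 11.
Among the 6 still-open variables, 12 fits only Jack (and all 6 values in {6, 7, 8, 9, 10, 12} must be used), so Jack = 12.
Among the 5 still-open variables, 10 fits only Erin (and all 5 values in {6, 7, 8, 9, 10} must be used), so Erin = 10.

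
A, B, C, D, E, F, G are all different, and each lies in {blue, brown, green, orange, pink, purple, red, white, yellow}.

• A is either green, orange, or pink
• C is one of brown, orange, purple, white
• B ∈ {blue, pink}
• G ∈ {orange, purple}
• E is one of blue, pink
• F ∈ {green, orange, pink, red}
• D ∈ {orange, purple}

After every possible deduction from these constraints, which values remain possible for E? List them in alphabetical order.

B and E between them cover only {blue, pink} — a naked pair. Remove those values from A, F.
D and G between them cover only {orange, purple} — a naked pair. Remove those values from A, C, F.
A must be green (only option left). So F can't be green.
That leaves F = red.
No further eliminations apply; E can still be any of blue, pink.

blue, pink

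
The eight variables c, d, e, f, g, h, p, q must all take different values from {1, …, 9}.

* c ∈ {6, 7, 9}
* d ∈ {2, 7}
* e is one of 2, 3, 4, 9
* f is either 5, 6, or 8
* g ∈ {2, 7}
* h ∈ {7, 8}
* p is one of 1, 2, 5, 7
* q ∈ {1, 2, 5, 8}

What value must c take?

9

d and g share exactly the 2 values {2, 7}; by pigeonhole those values go to them, so strike 2, 7 from c, e, h, p, q.
h must be 8 (only option left). So f, q can't be 8.
The 2 variables p and q are confined to {1, 5}, which locks those values in; drop them from f.
That leaves f = 6. Remove 6 from c.
So c = 9.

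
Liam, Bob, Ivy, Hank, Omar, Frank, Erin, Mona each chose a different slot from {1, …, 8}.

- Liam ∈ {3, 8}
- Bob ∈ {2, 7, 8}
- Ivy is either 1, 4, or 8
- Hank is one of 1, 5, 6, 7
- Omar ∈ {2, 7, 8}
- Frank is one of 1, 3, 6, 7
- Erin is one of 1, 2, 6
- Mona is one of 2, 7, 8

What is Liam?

The 8 variables together cover exactly {1, 2, 3, 4, 5, 6, 7, 8} — 8 values for 8 variables — and 4 appears only in Ivy's list, so Ivy = 4.
Among the 7 still-open variables, 5 fits only Hank (and all 7 values in {1, 2, 3, 5, 6, 7, 8} must be used), so Hank = 5.
Bob, Omar, Mona share exactly the 3 values {2, 7, 8}; by pigeonhole those values go to them, so strike 2, 7, 8 from Liam, Frank, Erin.
So Liam = 3.

3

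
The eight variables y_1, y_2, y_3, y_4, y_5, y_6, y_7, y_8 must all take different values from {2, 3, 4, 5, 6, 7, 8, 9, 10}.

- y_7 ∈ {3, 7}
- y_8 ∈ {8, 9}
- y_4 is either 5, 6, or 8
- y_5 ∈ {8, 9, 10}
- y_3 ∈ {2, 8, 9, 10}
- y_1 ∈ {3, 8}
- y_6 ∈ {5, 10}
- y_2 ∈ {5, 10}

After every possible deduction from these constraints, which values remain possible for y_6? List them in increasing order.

Among the 8 variables, 2 fits only y_3 (and all 8 values in {2, 3, 5, 6, 7, 8, 9, 10} must be used), so y_3 = 2.
The 7 still-open variables draw from only 7 values {3, 5, 6, 7, 8, 9, 10}, so each is used; only y_4 can be 6, hence y_4 = 6.
The 6 still-open variables together cover exactly {3, 5, 7, 8, 9, 10} — 6 values for 6 variables — and 7 appears only in y_7's list, so y_7 = 7.
The 5 still-open variables draw from only 5 values {3, 5, 8, 9, 10}, so each is used; only y_1 can be 3, hence y_1 = 3.
y_2 and y_6 between them cover only {5, 10} — a naked pair. Remove those values from y_5.
No further eliminations apply; y_6 can still be any of 5, 10.

5, 10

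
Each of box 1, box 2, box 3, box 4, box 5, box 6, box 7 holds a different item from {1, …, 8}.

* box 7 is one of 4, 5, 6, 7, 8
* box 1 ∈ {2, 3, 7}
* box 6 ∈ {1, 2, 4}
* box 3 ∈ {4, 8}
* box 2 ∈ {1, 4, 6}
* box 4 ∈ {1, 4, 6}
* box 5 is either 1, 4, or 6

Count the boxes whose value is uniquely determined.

2

The 3 variables box 2, box 4, box 5 are confined to {1, 4, 6}, which locks those values in; drop them from box 3, box 6, box 7.
box 3 must be 8 (only option left). So box 7 can't be 8.
That leaves box 6 = 2. Eliminate 2 elsewhere: box 1.
Determined: box 3=8, box 6=2. The other boxes each still have more than one consistent value. That makes 2.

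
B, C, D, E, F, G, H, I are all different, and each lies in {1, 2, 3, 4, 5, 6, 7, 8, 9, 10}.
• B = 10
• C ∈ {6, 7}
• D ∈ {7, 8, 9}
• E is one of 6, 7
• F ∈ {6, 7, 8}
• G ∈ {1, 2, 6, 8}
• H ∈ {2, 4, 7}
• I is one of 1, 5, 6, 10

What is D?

9

B has just one choice, so B = 10. Eliminate 10 elsewhere: I.
C and E between them cover only {6, 7} — a naked pair. Remove those values from D, F, G, H, I.
F's domain is down to {8}, so F = 8. So D, G can't be 8.
So D = 9.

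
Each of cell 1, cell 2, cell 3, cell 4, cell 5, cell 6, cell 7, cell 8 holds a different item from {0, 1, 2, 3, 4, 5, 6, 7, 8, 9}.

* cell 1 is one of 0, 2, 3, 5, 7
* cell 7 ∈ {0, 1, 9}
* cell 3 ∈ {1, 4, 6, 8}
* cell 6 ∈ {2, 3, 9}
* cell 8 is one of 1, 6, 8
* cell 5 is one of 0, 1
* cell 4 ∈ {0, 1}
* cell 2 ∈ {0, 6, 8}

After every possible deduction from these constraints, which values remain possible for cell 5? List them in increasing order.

0, 1

cell 4 and cell 5 share exactly the 2 values {0, 1}; by pigeonhole those values go to them, so strike 0, 1 from cell 1, cell 2, cell 3, cell 7, cell 8.
cell 7 must be 9 (only option left). So cell 6 can't be 9.
cell 2 and cell 8 between them cover only {6, 8} — a naked pair. Remove those values from cell 3.
cell 3's domain is down to {4}, so cell 3 = 4.
No further eliminations apply; cell 5 can still be any of 0, 1.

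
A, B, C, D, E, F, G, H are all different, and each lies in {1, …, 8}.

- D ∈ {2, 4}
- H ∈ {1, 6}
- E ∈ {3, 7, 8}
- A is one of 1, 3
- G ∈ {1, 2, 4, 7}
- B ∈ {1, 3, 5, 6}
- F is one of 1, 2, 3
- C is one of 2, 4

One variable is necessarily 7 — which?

G

Among the 8 variables, 5 fits only B (and all 8 values in {1, 2, 3, 4, 5, 6, 7, 8} must be used), so B = 5.
Among the 7 still-open variables, 6 fits only H (and all 7 values in {1, 2, 3, 4, 6, 7, 8} must be used), so H = 6.
The 6 still-open variables draw from only 6 values {1, 2, 3, 4, 7, 8}, so each is used; only E can be 8, hence E = 8.
Among the 5 still-open variables, 7 fits only G (and all 5 values in {1, 2, 3, 4, 7} must be used), so G = 7.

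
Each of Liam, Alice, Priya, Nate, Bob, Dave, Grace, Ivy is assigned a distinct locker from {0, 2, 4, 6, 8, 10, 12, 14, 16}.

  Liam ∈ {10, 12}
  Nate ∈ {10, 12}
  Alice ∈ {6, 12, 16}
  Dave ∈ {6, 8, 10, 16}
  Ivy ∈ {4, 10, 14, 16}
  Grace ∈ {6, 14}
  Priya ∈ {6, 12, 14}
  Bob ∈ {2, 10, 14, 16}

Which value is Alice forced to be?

16

The 8 variables draw from only 8 values {2, 4, 6, 8, 10, 12, 14, 16}, so each is used; only Bob can be 2, hence Bob = 2.
The 7 still-open variables draw from only 7 values {4, 6, 8, 10, 12, 14, 16}, so each is used; only Ivy can be 4, hence Ivy = 4.
Among the 6 still-open variables, 8 fits only Dave (and all 6 values in {6, 8, 10, 12, 14, 16} must be used), so Dave = 8.
Among the 5 still-open variables, 16 fits only Alice (and all 5 values in {6, 10, 12, 14, 16} must be used), so Alice = 16.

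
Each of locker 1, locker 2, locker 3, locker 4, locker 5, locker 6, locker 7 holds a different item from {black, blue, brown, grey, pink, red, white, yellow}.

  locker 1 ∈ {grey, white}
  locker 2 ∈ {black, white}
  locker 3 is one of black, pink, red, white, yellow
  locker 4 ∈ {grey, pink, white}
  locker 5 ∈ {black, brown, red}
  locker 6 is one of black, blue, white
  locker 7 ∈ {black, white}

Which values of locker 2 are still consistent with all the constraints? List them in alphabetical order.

The 2 variables locker 2 and locker 7 are confined to {black, white}, which locks those values in; drop them from locker 1, locker 3, locker 4, locker 5, locker 6.
locker 1's domain is down to {grey}, so locker 1 = grey. Strike grey from locker 4.
locker 4's domain is down to {pink}, so locker 4 = pink. Eliminate pink elsewhere: locker 3.
locker 6 has just one choice, so locker 6 = blue.
No further eliminations apply; locker 2 can still be any of black, white.

black, white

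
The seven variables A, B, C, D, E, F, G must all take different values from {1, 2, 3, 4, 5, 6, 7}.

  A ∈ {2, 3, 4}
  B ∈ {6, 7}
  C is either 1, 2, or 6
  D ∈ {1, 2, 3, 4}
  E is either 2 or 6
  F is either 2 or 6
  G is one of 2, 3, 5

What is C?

1

Among the 7 variables, 5 fits only G (and all 7 values in {1, 2, 3, 4, 5, 6, 7} must be used), so G = 5.
The 6 still-open variables together cover exactly {1, 2, 3, 4, 6, 7} — 6 values for 6 variables — and 7 appears only in B's list, so B = 7.
The 2 variables E and F are confined to {2, 6}, which locks those values in; drop them from A, C, D.
So C = 1.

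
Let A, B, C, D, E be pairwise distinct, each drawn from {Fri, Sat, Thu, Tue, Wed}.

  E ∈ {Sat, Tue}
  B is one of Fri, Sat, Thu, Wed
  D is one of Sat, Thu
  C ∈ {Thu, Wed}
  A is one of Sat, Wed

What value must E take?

Among the 5 variables, Fri fits only B (and all 5 values in {Fri, Sat, Thu, Tue, Wed} must be used), so B = Fri.
The 4 still-open variables together cover exactly {Sat, Thu, Tue, Wed} — 4 values for 4 variables — and Tue appears only in E's list, so E = Tue.

Tue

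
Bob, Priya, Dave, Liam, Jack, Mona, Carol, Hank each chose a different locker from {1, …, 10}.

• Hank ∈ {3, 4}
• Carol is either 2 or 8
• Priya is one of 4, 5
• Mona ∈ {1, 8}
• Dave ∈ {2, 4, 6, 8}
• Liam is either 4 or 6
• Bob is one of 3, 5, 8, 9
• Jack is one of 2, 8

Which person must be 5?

The 8 variables together cover exactly {1, 2, 3, 4, 5, 6, 8, 9} — 8 values for 8 variables — and 1 appears only in Mona's list, so Mona = 1.
Among the 7 still-open variables, 9 fits only Bob (and all 7 values in {2, 3, 4, 5, 6, 8, 9} must be used), so Bob = 9.
The 6 still-open variables draw from only 6 values {2, 3, 4, 5, 6, 8}, so each is used; only Hank can be 3, hence Hank = 3.
The 5 still-open variables together cover exactly {2, 4, 5, 6, 8} — 5 values for 5 variables — and 5 appears only in Priya's list, so Priya = 5.

Priya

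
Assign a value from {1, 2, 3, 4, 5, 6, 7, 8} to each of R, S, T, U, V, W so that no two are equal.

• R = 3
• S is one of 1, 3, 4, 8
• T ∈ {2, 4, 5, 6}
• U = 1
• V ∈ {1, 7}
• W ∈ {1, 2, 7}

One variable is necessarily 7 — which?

R must be 3 (only option left). Strike 3 from S.
U must be 1 (only option left). Eliminate 1 elsewhere: S, V, W.
So 7 goes to V.

V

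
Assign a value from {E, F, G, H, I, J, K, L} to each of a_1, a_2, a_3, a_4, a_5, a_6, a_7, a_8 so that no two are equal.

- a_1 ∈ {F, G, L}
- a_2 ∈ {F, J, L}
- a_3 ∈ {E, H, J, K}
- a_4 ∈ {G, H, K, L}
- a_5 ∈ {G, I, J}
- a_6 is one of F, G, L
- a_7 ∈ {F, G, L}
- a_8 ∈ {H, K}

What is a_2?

The 8 variables together cover exactly {E, F, G, H, I, J, K, L} — 8 values for 8 variables — and E appears only in a_3's list, so a_3 = E.
Among the 7 still-open variables, I fits only a_5 (and all 7 values in {F, G, H, I, J, K, L} must be used), so a_5 = I.
The 6 still-open variables together cover exactly {F, G, H, J, K, L} — 6 values for 6 variables — and J appears only in a_2's list, so a_2 = J.

J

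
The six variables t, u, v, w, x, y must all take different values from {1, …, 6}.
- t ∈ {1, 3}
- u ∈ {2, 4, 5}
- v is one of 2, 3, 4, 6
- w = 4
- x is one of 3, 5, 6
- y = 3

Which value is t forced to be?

w's domain is down to {4}, so w = 4. Remove 4 from u, v.
That leaves y = 3. So t, v, x can't be 3.
So t = 1.

1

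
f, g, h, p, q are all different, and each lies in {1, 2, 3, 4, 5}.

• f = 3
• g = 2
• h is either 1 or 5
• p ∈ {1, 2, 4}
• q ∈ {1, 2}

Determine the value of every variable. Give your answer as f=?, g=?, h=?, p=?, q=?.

f=3, g=2, h=5, p=4, q=1

f's domain is down to {3}, so f = 3.
g has just one choice, so g = 2. So p, q can't be 2.
That leaves q = 1. Strike 1 from h, p.
That leaves h = 5.
p has just one choice, so p = 4.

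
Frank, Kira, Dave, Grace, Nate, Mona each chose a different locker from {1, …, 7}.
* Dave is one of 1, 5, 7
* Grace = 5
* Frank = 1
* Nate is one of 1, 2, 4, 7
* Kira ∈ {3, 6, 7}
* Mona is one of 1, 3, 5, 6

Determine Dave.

7

Frank must be 1 (only option left). Eliminate 1 elsewhere: Dave, Nate, Mona.
Grace's domain is down to {5}, so Grace = 5. Remove 5 from Dave, Mona.
So Dave = 7.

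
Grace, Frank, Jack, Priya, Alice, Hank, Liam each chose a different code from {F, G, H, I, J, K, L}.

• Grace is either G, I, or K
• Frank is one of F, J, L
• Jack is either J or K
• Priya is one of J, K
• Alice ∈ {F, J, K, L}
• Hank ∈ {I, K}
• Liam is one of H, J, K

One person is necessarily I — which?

The 7 variables together cover exactly {F, G, H, I, J, K, L} — 7 values for 7 variables — and G appears only in Grace's list, so Grace = G.
Among the 6 still-open variables, H fits only Liam (and all 6 values in {F, H, I, J, K, L} must be used), so Liam = H.
The 5 still-open variables draw from only 5 values {F, I, J, K, L}, so each is used; only Hank can be I, hence Hank = I.

Hank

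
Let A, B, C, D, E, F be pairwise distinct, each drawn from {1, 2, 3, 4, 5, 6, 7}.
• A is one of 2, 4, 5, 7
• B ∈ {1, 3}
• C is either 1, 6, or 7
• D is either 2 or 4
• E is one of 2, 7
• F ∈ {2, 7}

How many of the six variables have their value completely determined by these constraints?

E and F share exactly the 2 values {2, 7}; by pigeonhole those values go to them, so strike 2, 7 from A, C, D.
That leaves D = 4. Eliminate 4 elsewhere: A.
A must be 5 (only option left).
Determined: A=5, D=4. The other variables each still have more than one consistent value. That makes 2.

2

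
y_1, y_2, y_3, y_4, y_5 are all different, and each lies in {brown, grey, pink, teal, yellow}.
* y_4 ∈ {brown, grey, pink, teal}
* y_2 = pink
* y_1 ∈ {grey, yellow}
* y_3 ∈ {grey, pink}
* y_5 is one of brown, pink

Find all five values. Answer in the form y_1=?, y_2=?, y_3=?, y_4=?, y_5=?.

y_2's domain is down to {pink}, so y_2 = pink. So y_3, y_4, y_5 can't be pink.
y_3 must be grey (only option left). Eliminate grey elsewhere: y_1, y_4.
y_5 has just one choice, so y_5 = brown. So y_4 can't be brown.
y_1 must be yellow (only option left).
That leaves y_4 = teal.

y_1=yellow, y_2=pink, y_3=grey, y_4=teal, y_5=brown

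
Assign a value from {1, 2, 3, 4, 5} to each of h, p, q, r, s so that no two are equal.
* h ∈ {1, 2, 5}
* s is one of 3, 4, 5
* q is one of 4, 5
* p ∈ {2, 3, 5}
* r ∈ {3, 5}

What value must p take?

2

The 5 variables draw from only 5 values {1, 2, 3, 4, 5}, so each is used; only h can be 1, hence h = 1.
The 4 still-open variables together cover exactly {2, 3, 4, 5} — 4 values for 4 variables — and 2 appears only in p's list, so p = 2.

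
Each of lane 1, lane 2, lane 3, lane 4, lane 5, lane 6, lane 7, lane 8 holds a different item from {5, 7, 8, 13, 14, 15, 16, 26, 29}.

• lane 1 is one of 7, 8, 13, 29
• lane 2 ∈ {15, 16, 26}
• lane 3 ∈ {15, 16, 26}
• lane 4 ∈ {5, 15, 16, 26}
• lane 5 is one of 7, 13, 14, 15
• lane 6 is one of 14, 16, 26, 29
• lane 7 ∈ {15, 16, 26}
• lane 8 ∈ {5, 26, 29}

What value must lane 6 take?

lane 2, lane 3, lane 7 between them cover only {15, 16, 26} — a naked triple. Remove those values from lane 4, lane 5, lane 6, lane 8.
lane 4 has just one choice, so lane 4 = 5. Eliminate 5 elsewhere: lane 8.
lane 8's domain is down to {29}, so lane 8 = 29. Strike 29 from lane 1, lane 6.
So lane 6 = 14.

14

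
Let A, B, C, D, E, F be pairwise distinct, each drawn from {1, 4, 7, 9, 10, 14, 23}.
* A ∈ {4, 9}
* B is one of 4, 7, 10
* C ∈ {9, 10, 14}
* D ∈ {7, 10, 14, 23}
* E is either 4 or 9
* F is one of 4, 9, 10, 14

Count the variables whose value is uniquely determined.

The 6 variables draw from only 6 values {4, 7, 9, 10, 14, 23}, so each is used; only D can be 23, hence D = 23.
Among the 5 still-open variables, 7 fits only B (and all 5 values in {4, 7, 9, 10, 14} must be used), so B = 7.
A and E share exactly the 2 values {4, 9}; by pigeonhole those values go to them, so strike 4, 9 from C, F.
Determined: B=7, D=23. The other variables each still have more than one consistent value. That makes 2.

2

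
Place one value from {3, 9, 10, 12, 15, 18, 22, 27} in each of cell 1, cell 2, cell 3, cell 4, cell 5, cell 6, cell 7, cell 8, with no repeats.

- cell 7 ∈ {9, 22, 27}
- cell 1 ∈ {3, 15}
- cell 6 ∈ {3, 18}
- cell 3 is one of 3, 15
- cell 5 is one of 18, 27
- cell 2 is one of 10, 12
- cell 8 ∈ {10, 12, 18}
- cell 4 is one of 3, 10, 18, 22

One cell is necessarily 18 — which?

cell 6

The 8 variables together cover exactly {3, 9, 10, 12, 15, 18, 22, 27} — 8 values for 8 variables — and 9 appears only in cell 7's list, so cell 7 = 9.
The 7 still-open variables together cover exactly {3, 10, 12, 15, 18, 22, 27} — 7 values for 7 variables — and 22 appears only in cell 4's list, so cell 4 = 22.
Among the 6 still-open variables, 27 fits only cell 5 (and all 6 values in {3, 10, 12, 15, 18, 27} must be used), so cell 5 = 27.
cell 1 and cell 3 share exactly the 2 values {3, 15}; by pigeonhole those values go to them, so strike 3, 15 from cell 6.
So 18 goes to cell 6.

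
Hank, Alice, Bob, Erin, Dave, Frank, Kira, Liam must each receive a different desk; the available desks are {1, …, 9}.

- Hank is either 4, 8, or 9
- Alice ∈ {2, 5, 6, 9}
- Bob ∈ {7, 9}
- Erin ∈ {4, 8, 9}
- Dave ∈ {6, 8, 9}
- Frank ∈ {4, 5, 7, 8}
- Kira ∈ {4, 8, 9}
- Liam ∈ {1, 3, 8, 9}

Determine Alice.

Hank, Erin, Kira share exactly the 3 values {4, 8, 9}; by pigeonhole those values go to them, so strike 4, 8, 9 from Alice, Bob, Dave, Frank, Liam.
Bob's domain is down to {7}, so Bob = 7. Strike 7 from Frank.
Dave's domain is down to {6}, so Dave = 6. Eliminate 6 elsewhere: Alice.
Frank must be 5 (only option left). Strike 5 from Alice.
So Alice = 2.

2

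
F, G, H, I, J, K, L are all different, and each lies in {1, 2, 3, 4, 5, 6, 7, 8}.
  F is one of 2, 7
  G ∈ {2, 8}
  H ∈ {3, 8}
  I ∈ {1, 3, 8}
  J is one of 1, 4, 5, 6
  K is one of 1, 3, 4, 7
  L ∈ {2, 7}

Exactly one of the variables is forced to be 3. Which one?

F and L between them cover only {2, 7} — a naked pair. Remove those values from G, K.
That leaves G = 8. Strike 8 from H, I.
So 3 goes to H.

H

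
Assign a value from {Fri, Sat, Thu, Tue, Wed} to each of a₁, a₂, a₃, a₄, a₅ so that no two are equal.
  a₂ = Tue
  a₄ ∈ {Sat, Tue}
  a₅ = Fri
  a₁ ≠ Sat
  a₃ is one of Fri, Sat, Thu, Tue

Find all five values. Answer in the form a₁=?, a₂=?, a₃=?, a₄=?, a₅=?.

a₂'s domain is down to {Tue}, so a₂ = Tue. Eliminate Tue elsewhere: a₁, a₃, a₄.
a₄'s domain is down to {Sat}, so a₄ = Sat. Remove Sat from a₃.
a₅'s domain is down to {Fri}, so a₅ = Fri. Remove Fri from a₁, a₃.
a₃ must be Thu (only option left). Eliminate Thu elsewhere: a₁.
a₁ has just one choice, so a₁ = Wed.

a₁=Wed, a₂=Tue, a₃=Thu, a₄=Sat, a₅=Fri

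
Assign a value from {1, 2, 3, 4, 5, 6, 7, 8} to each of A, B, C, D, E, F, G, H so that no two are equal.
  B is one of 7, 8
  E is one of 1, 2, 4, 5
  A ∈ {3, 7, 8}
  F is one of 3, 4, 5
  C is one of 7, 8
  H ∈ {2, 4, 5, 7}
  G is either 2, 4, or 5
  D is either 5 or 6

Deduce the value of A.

The 8 variables draw from only 8 values {1, 2, 3, 4, 5, 6, 7, 8}, so each is used; only E can be 1, hence E = 1.
The 7 still-open variables together cover exactly {2, 3, 4, 5, 6, 7, 8} — 7 values for 7 variables — and 6 appears only in D's list, so D = 6.
B and C between them cover only {7, 8} — a naked pair. Remove those values from A, H.
So A = 3.

3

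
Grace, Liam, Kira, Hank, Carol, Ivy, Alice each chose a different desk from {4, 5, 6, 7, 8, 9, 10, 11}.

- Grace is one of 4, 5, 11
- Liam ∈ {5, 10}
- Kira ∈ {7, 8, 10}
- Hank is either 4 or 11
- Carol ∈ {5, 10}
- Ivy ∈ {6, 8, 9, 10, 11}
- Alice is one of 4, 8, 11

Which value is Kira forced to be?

7

Liam and Carol between them cover only {5, 10} — a naked pair. Remove those values from Grace, Kira, Ivy.
Grace and Hank between them cover only {4, 11} — a naked pair. Remove those values from Ivy, Alice.
Alice must be 8 (only option left). Remove 8 from Kira, Ivy.
So Kira = 7.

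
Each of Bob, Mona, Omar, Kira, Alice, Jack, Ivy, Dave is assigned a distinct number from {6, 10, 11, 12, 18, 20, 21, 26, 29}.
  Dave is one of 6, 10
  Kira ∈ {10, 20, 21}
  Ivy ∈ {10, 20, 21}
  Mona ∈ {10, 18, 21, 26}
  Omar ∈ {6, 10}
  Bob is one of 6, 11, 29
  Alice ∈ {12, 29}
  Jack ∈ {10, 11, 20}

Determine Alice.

Omar and Dave share exactly the 2 values {6, 10}; by pigeonhole those values go to them, so strike 6, 10 from Bob, Mona, Kira, Jack, Ivy.
The 2 variables Kira and Ivy are confined to {20, 21}, which locks those values in; drop them from Mona, Jack.
Jack must be 11 (only option left). Remove 11 from Bob.
Bob's domain is down to {29}, so Bob = 29. Strike 29 from Alice.
So Alice = 12.

12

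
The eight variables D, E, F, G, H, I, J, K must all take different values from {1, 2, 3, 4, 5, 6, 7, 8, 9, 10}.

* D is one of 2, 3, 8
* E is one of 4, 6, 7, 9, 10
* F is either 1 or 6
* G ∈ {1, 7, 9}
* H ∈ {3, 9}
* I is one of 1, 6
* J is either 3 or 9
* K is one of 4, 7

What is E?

F and I share exactly the 2 values {1, 6}; by pigeonhole those values go to them, so strike 1, 6 from E, G.
H and J between them cover only {3, 9} — a naked pair. Remove those values from D, E, G.
G has just one choice, so G = 7. So E, K can't be 7.
K has just one choice, so K = 4. So E can't be 4.
So E = 10.

10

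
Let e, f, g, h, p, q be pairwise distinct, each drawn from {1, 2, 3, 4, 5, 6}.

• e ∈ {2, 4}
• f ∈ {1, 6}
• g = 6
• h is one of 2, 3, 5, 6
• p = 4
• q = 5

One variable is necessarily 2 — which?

e

g has just one choice, so g = 6. Remove 6 from f, h.
p has just one choice, so p = 4. Eliminate 4 elsewhere: e.
So 2 goes to e.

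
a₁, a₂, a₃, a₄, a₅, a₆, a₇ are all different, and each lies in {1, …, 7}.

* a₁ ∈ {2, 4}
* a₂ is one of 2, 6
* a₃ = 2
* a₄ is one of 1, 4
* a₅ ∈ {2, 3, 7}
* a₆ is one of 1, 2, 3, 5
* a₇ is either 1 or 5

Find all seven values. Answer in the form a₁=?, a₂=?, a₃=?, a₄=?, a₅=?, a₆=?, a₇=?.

a₁=4, a₂=6, a₃=2, a₄=1, a₅=7, a₆=3, a₇=5

a₃ has just one choice, so a₃ = 2. Eliminate 2 elsewhere: a₁, a₂, a₅, a₆.
a₁ must be 4 (only option left). So a₄ can't be 4.
a₂'s domain is down to {6}, so a₂ = 6.
a₄ has just one choice, so a₄ = 1. Strike 1 from a₆, a₇.
a₇ must be 5 (only option left). Strike 5 from a₆.
a₆'s domain is down to {3}, so a₆ = 3. Remove 3 from a₅.
That leaves a₅ = 7.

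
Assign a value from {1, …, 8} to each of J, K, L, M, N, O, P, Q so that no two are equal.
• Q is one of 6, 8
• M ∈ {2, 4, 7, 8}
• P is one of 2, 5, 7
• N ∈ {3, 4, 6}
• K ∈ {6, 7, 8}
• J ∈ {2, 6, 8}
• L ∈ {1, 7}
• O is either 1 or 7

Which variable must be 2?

J

Among the 8 variables, 3 fits only N (and all 8 values in {1, 2, 3, 4, 5, 6, 7, 8} must be used), so N = 3.
The 7 still-open variables draw from only 7 values {1, 2, 4, 5, 6, 7, 8}, so each is used; only M can be 4, hence M = 4.
Among the 6 still-open variables, 5 fits only P (and all 6 values in {1, 2, 5, 6, 7, 8} must be used), so P = 5.
Among the 5 still-open variables, 2 fits only J (and all 5 values in {1, 2, 6, 7, 8} must be used), so J = 2.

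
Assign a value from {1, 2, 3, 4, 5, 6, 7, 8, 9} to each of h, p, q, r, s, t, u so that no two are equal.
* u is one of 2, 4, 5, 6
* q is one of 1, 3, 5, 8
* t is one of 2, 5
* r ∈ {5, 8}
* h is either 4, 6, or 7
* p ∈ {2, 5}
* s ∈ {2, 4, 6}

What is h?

7

p and t between them cover only {2, 5} — a naked pair. Remove those values from q, r, s, u.
r must be 8 (only option left). Eliminate 8 elsewhere: q.
s and u between them cover only {4, 6} — a naked pair. Remove those values from h.
So h = 7.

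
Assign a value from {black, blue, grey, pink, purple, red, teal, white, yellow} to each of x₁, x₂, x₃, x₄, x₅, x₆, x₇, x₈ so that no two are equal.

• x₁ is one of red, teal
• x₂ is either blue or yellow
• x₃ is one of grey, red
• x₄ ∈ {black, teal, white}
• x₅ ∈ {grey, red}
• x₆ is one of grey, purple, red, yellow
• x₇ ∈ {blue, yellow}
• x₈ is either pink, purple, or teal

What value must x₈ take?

pink

x₂ and x₇ between them cover only {blue, yellow} — a naked pair. Remove those values from x₆.
The 2 variables x₃ and x₅ are confined to {grey, red}, which locks those values in; drop them from x₁, x₆.
x₁ must be teal (only option left). So x₄, x₈ can't be teal.
x₆'s domain is down to {purple}, so x₆ = purple. Remove purple from x₈.
So x₈ = pink.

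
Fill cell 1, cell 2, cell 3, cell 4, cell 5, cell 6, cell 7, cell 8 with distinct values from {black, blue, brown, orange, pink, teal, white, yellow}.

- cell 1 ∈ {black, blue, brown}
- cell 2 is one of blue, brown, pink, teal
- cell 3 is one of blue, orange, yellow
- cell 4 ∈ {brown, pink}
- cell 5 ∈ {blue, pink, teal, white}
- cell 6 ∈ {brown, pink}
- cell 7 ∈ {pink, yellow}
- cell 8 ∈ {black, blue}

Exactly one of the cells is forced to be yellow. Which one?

cell 7

The 8 variables draw from only 8 values {black, blue, brown, orange, pink, teal, white, yellow}, so each is used; only cell 3 can be orange, hence cell 3 = orange.
The 7 still-open variables draw from only 7 values {black, blue, brown, pink, teal, white, yellow}, so each is used; only cell 5 can be white, hence cell 5 = white.
The 6 still-open variables together cover exactly {black, blue, brown, pink, teal, yellow} — 6 values for 6 variables — and teal appears only in cell 2's list, so cell 2 = teal.
The 5 still-open variables draw from only 5 values {black, blue, brown, pink, yellow}, so each is used; only cell 7 can be yellow, hence cell 7 = yellow.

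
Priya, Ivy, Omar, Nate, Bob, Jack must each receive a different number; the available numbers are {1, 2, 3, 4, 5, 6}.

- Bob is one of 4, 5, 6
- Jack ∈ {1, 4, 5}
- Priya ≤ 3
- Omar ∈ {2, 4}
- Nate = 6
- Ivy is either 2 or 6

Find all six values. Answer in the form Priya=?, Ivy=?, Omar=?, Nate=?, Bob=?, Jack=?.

Nate's domain is down to {6}, so Nate = 6. So Ivy, Bob can't be 6.
That leaves Ivy = 2. Eliminate 2 elsewhere: Priya, Omar.
Omar must be 4 (only option left). Strike 4 from Bob, Jack.
Bob's domain is down to {5}, so Bob = 5. Eliminate 5 elsewhere: Jack.
Jack's domain is down to {1}, so Jack = 1. So Priya can't be 1.
Priya's domain is down to {3}, so Priya = 3.

Priya=3, Ivy=2, Omar=4, Nate=6, Bob=5, Jack=1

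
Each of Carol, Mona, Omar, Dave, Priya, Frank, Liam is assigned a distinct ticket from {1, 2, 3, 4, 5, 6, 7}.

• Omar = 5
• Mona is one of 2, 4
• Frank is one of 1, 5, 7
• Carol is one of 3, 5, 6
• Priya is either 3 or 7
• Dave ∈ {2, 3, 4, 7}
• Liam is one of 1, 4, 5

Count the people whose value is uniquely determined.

2

Omar must be 5 (only option left). Eliminate 5 elsewhere: Carol, Frank, Liam.
The 6 still-open variables draw from only 6 values {1, 2, 3, 4, 6, 7}, so each is used; only Carol can be 6, hence Carol = 6.
Determined: Carol=6, Omar=5. The other people each still have more than one consistent value. That makes 2.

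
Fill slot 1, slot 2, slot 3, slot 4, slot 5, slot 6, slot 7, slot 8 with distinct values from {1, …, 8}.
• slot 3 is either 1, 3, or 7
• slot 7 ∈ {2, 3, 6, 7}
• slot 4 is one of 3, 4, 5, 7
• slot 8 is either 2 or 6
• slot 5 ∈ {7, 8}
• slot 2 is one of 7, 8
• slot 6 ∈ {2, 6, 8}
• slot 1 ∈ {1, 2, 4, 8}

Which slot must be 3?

slot 7

Among the 8 variables, 5 fits only slot 4 (and all 8 values in {1, 2, 3, 4, 5, 6, 7, 8} must be used), so slot 4 = 5.
Among the 7 still-open variables, 4 fits only slot 1 (and all 7 values in {1, 2, 3, 4, 6, 7, 8} must be used), so slot 1 = 4.
The 6 still-open variables together cover exactly {1, 2, 3, 6, 7, 8} — 6 values for 6 variables — and 1 appears only in slot 3's list, so slot 3 = 1.
The 5 still-open variables together cover exactly {2, 3, 6, 7, 8} — 5 values for 5 variables — and 3 appears only in slot 7's list, so slot 7 = 3.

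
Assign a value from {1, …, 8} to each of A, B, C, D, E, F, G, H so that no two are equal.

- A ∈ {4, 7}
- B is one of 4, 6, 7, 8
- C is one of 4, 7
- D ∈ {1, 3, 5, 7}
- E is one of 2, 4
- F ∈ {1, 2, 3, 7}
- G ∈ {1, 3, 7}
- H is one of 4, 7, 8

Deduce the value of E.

The 8 variables draw from only 8 values {1, 2, 3, 4, 5, 6, 7, 8}, so each is used; only D can be 5, hence D = 5.
Among the 7 still-open variables, 6 fits only B (and all 7 values in {1, 2, 3, 4, 6, 7, 8} must be used), so B = 6.
The 6 still-open variables draw from only 6 values {1, 2, 3, 4, 7, 8}, so each is used; only H can be 8, hence H = 8.
A and C between them cover only {4, 7} — a naked pair. Remove those values from E, F, G.
So E = 2.

2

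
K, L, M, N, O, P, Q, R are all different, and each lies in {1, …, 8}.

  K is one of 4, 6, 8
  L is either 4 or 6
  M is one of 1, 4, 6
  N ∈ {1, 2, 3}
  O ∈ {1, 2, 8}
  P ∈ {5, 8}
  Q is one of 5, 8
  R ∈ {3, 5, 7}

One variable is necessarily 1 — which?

M

Among the 8 variables, 7 fits only R (and all 8 values in {1, 2, 3, 4, 5, 6, 7, 8} must be used), so R = 7.
The 7 still-open variables together cover exactly {1, 2, 3, 4, 5, 6, 8} — 7 values for 7 variables — and 3 appears only in N's list, so N = 3.
The 6 still-open variables together cover exactly {1, 2, 4, 5, 6, 8} — 6 values for 6 variables — and 2 appears only in O's list, so O = 2.
The 5 still-open variables draw from only 5 values {1, 4, 5, 6, 8}, so each is used; only M can be 1, hence M = 1.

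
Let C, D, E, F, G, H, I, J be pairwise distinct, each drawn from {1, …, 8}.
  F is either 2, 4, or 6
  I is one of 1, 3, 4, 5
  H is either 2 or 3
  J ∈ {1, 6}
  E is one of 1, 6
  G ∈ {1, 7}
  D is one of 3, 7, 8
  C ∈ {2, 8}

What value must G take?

The 8 variables draw from only 8 values {1, 2, 3, 4, 5, 6, 7, 8}, so each is used; only I can be 5, hence I = 5.
The 7 still-open variables draw from only 7 values {1, 2, 3, 4, 6, 7, 8}, so each is used; only F can be 4, hence F = 4.
E and J between them cover only {1, 6} — a naked pair. Remove those values from G.
So G = 7.

7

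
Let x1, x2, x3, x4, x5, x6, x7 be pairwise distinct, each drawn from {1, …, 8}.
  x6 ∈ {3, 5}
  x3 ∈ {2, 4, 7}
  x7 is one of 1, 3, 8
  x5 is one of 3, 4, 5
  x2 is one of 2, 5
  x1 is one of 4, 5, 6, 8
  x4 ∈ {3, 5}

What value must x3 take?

x4 and x6 between them cover only {3, 5} — a naked pair. Remove those values from x1, x2, x5, x7.
x2's domain is down to {2}, so x2 = 2. So x3 can't be 2.
x5 has just one choice, so x5 = 4. Remove 4 from x1, x3.
So x3 = 7.

7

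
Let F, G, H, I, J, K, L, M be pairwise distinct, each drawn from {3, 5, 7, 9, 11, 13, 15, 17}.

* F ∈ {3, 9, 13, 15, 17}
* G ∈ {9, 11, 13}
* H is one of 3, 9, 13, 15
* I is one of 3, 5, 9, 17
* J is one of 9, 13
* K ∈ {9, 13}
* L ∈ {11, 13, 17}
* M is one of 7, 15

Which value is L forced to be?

Among the 8 variables, 5 fits only I (and all 8 values in {3, 5, 7, 9, 11, 13, 15, 17} must be used), so I = 5.
The 7 still-open variables together cover exactly {3, 7, 9, 11, 13, 15, 17} — 7 values for 7 variables — and 7 appears only in M's list, so M = 7.
J and K share exactly the 2 values {9, 13}; by pigeonhole those values go to them, so strike 9, 13 from F, G, H, L.
G has just one choice, so G = 11. Remove 11 from L.
So L = 17.

17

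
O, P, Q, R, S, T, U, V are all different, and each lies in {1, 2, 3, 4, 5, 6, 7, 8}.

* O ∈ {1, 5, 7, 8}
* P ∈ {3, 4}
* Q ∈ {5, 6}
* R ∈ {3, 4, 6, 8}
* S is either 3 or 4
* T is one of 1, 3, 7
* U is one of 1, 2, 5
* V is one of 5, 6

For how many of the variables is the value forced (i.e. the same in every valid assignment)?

The 8 variables together cover exactly {1, 2, 3, 4, 5, 6, 7, 8} — 8 values for 8 variables — and 2 appears only in U's list, so U = 2.
P and S share exactly the 2 values {3, 4}; by pigeonhole those values go to them, so strike 3, 4 from R, T.
The 2 variables Q and V are confined to {5, 6}, which locks those values in; drop them from O, R.
R must be 8 (only option left). Remove 8 from O.
Determined: R=8, U=2. The other variables each still have more than one consistent value. That makes 2.

2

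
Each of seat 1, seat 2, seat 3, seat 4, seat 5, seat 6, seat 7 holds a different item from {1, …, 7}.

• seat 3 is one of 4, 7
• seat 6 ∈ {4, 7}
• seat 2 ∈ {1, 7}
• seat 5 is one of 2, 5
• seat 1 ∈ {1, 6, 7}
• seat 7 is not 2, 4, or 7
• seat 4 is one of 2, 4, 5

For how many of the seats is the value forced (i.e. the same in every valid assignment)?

3

The 7 variables draw from only 7 values {1, 2, 3, 4, 5, 6, 7}, so each is used; only seat 7 can be 3, hence seat 7 = 3.
Among the 6 still-open variables, 6 fits only seat 1 (and all 6 values in {1, 2, 4, 5, 6, 7} must be used), so seat 1 = 6.
The 5 still-open variables draw from only 5 values {1, 2, 4, 5, 7}, so each is used; only seat 2 can be 1, hence seat 2 = 1.
The 2 variables seat 3 and seat 6 are confined to {4, 7}, which locks those values in; drop them from seat 4.
Determined: seat 1=6, seat 2=1, seat 7=3. The other seats each still have more than one consistent value. That makes 3.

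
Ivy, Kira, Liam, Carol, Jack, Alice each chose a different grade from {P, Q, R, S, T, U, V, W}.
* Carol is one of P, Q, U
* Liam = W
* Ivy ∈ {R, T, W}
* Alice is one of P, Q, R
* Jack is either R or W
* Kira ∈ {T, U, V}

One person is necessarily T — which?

Liam must be W (only option left). So Ivy, Jack can't be W.
Jack's domain is down to {R}, so Jack = R. Eliminate R elsewhere: Ivy, Alice.
So T goes to Ivy.

Ivy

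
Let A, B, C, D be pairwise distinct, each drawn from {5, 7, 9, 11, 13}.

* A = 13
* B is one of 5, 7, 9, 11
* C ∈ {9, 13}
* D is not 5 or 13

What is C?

9

A has just one choice, so A = 13. So C can't be 13.
So C = 9.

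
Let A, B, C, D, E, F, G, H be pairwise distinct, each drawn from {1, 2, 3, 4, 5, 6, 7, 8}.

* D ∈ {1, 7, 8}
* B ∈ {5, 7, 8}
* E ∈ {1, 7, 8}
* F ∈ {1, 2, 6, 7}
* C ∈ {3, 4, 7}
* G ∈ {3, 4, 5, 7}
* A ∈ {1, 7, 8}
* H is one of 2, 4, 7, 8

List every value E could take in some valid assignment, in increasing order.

1, 7, 8

Among the 8 variables, 6 fits only F (and all 8 values in {1, 2, 3, 4, 5, 6, 7, 8} must be used), so F = 6.
The 7 still-open variables together cover exactly {1, 2, 3, 4, 5, 7, 8} — 7 values for 7 variables — and 2 appears only in H's list, so H = 2.
The 3 variables A, D, E are confined to {1, 7, 8}, which locks those values in; drop them from B, C, G.
B must be 5 (only option left). So G can't be 5.
No further eliminations apply; E can still be any of 1, 7, 8.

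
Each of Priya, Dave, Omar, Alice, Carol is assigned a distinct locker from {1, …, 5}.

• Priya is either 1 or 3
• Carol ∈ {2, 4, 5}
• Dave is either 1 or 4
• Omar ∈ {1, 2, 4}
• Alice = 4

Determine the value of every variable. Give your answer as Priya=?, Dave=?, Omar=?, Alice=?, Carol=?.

Priya=3, Dave=1, Omar=2, Alice=4, Carol=5

Alice must be 4 (only option left). Strike 4 from Dave, Omar, Carol.
Dave's domain is down to {1}, so Dave = 1. Eliminate 1 elsewhere: Priya, Omar.
Omar's domain is down to {2}, so Omar = 2. Eliminate 2 elsewhere: Carol.
Carol must be 5 (only option left).
That leaves Priya = 3.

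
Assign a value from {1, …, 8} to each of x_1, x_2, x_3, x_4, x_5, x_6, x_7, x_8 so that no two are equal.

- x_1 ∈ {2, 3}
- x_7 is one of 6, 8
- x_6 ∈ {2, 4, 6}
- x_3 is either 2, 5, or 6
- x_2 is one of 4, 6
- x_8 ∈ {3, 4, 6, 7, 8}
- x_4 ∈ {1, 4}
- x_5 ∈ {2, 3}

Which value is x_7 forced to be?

8

The 8 variables together cover exactly {1, 2, 3, 4, 5, 6, 7, 8} — 8 values for 8 variables — and 1 appears only in x_4's list, so x_4 = 1.
Among the 7 still-open variables, 5 fits only x_3 (and all 7 values in {2, 3, 4, 5, 6, 7, 8} must be used), so x_3 = 5.
The 6 still-open variables draw from only 6 values {2, 3, 4, 6, 7, 8}, so each is used; only x_8 can be 7, hence x_8 = 7.
Among the 5 still-open variables, 8 fits only x_7 (and all 5 values in {2, 3, 4, 6, 8} must be used), so x_7 = 8.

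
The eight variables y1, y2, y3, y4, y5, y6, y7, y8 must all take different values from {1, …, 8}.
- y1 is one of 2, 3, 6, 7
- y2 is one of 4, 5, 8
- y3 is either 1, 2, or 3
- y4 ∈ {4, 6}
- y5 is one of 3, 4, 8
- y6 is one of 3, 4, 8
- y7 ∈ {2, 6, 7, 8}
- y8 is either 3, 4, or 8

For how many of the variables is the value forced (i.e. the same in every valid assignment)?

3

The 8 variables together cover exactly {1, 2, 3, 4, 5, 6, 7, 8} — 8 values for 8 variables — and 1 appears only in y3's list, so y3 = 1.
Among the 7 still-open variables, 5 fits only y2 (and all 7 values in {2, 3, 4, 5, 6, 7, 8} must be used), so y2 = 5.
The 3 variables y5, y6, y8 are confined to {3, 4, 8}, which locks those values in; drop them from y1, y4, y7.
y4 must be 6 (only option left). Strike 6 from y1, y7.
Determined: y2=5, y3=1, y4=6. The other variables each still have more than one consistent value. That makes 3.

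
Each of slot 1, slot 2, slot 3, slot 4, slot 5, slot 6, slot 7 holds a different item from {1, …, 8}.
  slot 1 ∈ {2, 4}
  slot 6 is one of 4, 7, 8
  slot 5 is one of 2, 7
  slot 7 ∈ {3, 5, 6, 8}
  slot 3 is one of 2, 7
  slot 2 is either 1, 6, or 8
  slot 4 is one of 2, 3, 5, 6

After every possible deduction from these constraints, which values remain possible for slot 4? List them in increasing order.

3, 5, 6

The 2 variables slot 3 and slot 5 are confined to {2, 7}, which locks those values in; drop them from slot 1, slot 4, slot 6.
slot 1's domain is down to {4}, so slot 1 = 4. Strike 4 from slot 6.
slot 6 must be 8 (only option left). Eliminate 8 elsewhere: slot 2, slot 7.
No further eliminations apply; slot 4 can still be any of 3, 5, 6.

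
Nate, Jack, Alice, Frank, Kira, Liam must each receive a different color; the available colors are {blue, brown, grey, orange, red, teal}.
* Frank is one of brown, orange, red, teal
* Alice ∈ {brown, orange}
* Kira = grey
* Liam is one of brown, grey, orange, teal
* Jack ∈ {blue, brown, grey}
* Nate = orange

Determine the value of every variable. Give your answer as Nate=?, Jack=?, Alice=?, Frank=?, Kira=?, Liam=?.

Nate must be orange (only option left). Strike orange from Alice, Frank, Liam.
Alice must be brown (only option left). Strike brown from Jack, Frank, Liam.
Kira has just one choice, so Kira = grey. Strike grey from Jack, Liam.
Liam's domain is down to {teal}, so Liam = teal. So Frank can't be teal.
That leaves Jack = blue.
That leaves Frank = red.

Nate=orange, Jack=blue, Alice=brown, Frank=red, Kira=grey, Liam=teal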